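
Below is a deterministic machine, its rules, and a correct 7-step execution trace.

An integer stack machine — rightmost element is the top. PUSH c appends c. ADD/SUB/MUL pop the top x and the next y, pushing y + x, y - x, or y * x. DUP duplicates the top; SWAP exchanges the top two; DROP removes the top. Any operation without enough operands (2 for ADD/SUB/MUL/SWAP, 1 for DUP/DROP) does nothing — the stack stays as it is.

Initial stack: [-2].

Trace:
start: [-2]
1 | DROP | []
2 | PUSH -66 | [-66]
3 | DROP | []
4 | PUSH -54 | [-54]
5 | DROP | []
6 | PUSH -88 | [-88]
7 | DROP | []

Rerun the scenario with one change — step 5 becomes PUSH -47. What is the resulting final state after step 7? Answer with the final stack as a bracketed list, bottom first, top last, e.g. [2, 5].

(re-executing from step 5 with the substitution; state before step 5: [-54])
5 | PUSH -47 | [-54, -47]
6 | PUSH -88 | [-54, -47, -88]
7 | DROP | [-54, -47]

[-54, -47]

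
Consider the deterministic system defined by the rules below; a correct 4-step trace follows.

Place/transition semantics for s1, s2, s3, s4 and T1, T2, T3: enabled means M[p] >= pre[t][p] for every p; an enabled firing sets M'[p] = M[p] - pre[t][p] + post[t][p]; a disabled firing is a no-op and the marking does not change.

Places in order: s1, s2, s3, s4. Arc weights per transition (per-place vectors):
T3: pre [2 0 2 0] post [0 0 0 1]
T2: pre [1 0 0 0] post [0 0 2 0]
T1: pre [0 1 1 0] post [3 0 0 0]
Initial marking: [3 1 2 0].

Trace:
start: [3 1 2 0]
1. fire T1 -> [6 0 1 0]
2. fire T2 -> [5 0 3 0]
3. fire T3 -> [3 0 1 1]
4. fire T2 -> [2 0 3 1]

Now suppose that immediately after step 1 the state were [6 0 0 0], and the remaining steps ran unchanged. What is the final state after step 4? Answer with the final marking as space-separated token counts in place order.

2 0 2 1

state after step 1 := [6 0 0 0]
2. fire T2 -> [5 0 2 0]
3. fire T3 -> [3 0 0 1]
4. fire T2 -> [2 0 2 1]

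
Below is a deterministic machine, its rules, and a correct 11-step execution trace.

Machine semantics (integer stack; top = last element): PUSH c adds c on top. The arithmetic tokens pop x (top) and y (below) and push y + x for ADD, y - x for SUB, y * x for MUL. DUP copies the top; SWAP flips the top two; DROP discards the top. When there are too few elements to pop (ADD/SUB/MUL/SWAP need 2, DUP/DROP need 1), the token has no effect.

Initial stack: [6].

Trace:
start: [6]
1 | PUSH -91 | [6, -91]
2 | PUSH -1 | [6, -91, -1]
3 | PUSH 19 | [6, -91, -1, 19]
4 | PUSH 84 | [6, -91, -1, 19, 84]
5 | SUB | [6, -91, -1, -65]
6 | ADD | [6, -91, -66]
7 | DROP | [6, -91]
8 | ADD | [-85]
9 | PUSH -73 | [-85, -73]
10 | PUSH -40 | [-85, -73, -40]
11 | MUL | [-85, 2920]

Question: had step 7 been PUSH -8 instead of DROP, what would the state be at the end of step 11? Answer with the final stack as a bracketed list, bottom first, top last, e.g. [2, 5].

(re-executing from step 7 with the substitution; state before step 7: [6, -91, -66])
7 | PUSH -8 | [6, -91, -66, -8]
8 | ADD | [6, -91, -74]
9 | PUSH -73 | [6, -91, -74, -73]
10 | PUSH -40 | [6, -91, -74, -73, -40]
11 | MUL | [6, -91, -74, 2920]

[6, -91, -74, 2920]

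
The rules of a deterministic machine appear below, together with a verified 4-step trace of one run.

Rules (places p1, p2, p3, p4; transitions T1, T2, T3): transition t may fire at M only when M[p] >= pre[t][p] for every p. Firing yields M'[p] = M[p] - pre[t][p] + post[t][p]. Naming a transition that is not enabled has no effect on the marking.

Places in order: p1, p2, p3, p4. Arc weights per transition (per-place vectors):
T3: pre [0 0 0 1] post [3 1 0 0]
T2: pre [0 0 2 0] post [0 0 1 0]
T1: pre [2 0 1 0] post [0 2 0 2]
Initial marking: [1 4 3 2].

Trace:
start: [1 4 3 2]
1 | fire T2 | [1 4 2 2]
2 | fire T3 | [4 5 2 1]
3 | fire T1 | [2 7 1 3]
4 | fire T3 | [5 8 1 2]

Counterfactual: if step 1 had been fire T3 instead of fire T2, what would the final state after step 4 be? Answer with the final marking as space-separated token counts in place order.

8 9 2 1

(re-executing from step 1 with the substitution; state before step 1: [1 4 3 2])
1 | fire T3 | [4 5 3 1]
2 | fire T3 | [7 6 3 0]
3 | fire T1 | [5 8 2 2]
4 | fire T3 | [8 9 2 1]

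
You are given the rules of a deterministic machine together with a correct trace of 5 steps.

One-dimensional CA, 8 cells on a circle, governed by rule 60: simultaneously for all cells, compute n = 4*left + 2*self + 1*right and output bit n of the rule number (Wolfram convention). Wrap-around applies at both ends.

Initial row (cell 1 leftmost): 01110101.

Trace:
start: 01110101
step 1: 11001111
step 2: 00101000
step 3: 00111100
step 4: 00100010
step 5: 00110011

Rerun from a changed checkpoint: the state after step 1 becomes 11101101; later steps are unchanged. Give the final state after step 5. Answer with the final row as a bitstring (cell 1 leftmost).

state after step 1 := 11101101
step 2: 00011011
step 3: 10010110
step 4: 11011101
step 5: 00110011

00110011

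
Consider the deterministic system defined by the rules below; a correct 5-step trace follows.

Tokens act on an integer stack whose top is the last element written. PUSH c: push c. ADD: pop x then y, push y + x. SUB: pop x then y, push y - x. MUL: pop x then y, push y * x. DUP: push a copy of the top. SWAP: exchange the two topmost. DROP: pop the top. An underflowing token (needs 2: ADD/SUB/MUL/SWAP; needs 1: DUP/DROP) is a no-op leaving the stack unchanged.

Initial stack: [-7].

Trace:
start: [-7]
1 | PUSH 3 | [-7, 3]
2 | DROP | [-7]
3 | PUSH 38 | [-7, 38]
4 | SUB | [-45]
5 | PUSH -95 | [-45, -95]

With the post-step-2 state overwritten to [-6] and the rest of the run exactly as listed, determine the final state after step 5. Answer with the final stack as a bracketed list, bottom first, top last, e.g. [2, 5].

state after step 2 := [-6]
3 | PUSH 38 | [-6, 38]
4 | SUB | [-44]
5 | PUSH -95 | [-44, -95]

[-44, -95]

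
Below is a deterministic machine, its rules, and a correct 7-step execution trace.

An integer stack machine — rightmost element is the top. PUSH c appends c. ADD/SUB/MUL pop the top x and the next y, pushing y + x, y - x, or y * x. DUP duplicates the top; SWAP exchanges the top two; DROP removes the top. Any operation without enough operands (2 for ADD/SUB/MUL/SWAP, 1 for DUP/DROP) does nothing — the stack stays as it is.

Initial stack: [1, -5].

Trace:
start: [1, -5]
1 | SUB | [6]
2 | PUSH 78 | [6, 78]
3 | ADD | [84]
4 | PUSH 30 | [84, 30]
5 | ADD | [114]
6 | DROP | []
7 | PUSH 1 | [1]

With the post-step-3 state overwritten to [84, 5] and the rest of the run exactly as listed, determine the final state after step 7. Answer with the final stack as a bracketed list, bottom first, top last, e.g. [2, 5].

[84, 1]

state after step 3 := [84, 5]
4 | PUSH 30 | [84, 5, 30]
5 | ADD | [84, 35]
6 | DROP | [84]
7 | PUSH 1 | [84, 1]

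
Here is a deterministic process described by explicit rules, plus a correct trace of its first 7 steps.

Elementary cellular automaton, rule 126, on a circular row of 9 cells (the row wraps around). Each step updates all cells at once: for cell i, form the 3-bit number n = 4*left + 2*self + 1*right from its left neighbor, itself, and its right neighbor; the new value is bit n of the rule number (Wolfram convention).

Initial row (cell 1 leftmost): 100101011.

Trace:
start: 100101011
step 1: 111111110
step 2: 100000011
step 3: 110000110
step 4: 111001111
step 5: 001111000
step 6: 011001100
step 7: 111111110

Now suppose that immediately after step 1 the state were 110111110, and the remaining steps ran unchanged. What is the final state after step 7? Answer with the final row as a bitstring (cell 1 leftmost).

111110111

state after step 1 := 110111110
step 2: 111100011
step 3: 000110110
step 4: 001111111
step 5: 111000001
step 6: 001100011
step 7: 111110111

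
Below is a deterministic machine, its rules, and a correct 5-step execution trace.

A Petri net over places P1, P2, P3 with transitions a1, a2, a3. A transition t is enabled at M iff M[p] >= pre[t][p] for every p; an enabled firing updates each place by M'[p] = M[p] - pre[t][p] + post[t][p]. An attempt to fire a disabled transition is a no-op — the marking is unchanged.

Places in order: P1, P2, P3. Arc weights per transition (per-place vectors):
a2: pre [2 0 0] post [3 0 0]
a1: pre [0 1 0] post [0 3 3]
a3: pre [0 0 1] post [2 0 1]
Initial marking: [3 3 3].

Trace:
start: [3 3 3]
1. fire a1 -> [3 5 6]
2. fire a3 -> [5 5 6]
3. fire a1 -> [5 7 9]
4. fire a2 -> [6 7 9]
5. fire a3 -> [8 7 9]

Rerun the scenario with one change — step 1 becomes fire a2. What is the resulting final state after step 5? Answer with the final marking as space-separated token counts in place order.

9 5 6

(re-executing from step 1 with the substitution; state before step 1: [3 3 3])
1. fire a2 -> [4 3 3]
2. fire a3 -> [6 3 3]
3. fire a1 -> [6 5 6]
4. fire a2 -> [7 5 6]
5. fire a3 -> [9 5 6]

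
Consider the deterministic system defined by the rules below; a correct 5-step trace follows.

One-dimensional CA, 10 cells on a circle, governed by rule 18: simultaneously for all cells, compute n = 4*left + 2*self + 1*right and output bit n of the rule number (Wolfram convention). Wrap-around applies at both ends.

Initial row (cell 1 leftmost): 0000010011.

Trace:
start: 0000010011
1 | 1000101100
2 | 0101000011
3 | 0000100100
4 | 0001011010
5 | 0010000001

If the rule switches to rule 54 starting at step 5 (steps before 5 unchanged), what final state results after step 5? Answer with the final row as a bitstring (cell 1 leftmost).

0011100111

(re-executing step 5 under rule 54; state before step 5: 0001011010)
5 | 0011100111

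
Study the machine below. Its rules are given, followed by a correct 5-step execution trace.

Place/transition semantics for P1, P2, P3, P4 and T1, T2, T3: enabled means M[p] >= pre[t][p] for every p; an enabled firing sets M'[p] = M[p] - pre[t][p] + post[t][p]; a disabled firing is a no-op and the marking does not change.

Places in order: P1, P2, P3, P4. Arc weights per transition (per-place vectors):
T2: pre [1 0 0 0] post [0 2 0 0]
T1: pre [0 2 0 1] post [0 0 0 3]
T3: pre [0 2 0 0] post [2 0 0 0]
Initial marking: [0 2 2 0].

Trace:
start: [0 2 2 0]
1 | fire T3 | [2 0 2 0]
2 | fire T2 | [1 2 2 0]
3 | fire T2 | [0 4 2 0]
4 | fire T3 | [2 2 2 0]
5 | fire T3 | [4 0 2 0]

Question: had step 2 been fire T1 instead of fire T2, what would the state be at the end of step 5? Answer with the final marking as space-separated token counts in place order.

(re-executing from step 2 with the substitution; state before step 2: [2 0 2 0])
2 | fire T1 | [2 0 2 0]
3 | fire T2 | [1 2 2 0]
4 | fire T3 | [3 0 2 0]
5 | fire T3 | [3 0 2 0]

3 0 2 0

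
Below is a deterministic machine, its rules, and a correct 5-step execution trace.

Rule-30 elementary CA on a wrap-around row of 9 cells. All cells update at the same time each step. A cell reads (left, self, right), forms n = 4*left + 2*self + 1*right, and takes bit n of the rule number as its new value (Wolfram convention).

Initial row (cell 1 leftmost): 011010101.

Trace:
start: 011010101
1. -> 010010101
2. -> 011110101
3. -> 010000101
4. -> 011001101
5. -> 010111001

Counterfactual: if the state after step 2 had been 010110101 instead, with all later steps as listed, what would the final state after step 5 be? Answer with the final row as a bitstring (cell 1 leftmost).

state after step 2 := 010110101
3. -> 010100101
4. -> 010111101
5. -> 010100001

010100001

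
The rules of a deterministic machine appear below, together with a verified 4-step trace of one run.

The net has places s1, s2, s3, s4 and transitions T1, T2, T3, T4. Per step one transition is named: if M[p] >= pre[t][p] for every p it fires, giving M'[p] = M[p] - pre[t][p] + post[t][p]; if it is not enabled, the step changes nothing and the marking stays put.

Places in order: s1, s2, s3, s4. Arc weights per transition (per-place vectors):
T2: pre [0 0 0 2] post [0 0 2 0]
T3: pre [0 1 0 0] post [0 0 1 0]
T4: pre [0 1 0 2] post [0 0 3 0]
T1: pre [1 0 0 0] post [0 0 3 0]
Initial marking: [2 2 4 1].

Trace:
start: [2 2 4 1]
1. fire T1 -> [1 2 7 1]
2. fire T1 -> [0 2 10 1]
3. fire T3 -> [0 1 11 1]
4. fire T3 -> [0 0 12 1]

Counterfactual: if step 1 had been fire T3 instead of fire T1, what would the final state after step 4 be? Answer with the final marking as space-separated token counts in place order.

(re-executing from step 1 with the substitution; state before step 1: [2 2 4 1])
1. fire T3 -> [2 1 5 1]
2. fire T1 -> [1 1 8 1]
3. fire T3 -> [1 0 9 1]
4. fire T3 -> [1 0 9 1]

1 0 9 1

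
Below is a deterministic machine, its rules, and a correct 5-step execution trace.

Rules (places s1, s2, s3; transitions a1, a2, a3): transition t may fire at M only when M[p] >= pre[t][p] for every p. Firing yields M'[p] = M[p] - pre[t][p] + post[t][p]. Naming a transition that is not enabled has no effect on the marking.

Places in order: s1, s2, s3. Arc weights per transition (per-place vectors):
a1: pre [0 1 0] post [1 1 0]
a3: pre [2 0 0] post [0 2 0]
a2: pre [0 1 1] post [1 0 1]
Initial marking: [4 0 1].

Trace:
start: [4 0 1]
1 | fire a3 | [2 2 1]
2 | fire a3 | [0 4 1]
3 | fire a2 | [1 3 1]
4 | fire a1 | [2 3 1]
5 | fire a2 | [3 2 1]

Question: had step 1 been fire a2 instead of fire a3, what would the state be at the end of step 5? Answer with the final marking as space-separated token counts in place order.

5 0 1

(re-executing from step 1 with the substitution; state before step 1: [4 0 1])
1 | fire a2 | [4 0 1]
2 | fire a3 | [2 2 1]
3 | fire a2 | [3 1 1]
4 | fire a1 | [4 1 1]
5 | fire a2 | [5 0 1]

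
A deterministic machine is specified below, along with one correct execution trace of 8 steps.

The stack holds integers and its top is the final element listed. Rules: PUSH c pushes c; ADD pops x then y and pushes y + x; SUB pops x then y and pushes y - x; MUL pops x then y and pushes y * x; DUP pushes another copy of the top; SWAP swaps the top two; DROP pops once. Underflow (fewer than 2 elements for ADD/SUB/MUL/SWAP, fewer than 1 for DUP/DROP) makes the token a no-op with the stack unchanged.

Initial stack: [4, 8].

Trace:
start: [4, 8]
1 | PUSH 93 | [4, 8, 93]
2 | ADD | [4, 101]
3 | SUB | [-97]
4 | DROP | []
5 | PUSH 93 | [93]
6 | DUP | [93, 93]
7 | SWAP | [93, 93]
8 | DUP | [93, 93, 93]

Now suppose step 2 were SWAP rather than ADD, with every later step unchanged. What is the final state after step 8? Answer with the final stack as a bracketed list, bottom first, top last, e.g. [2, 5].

[4, 93, 93, 93]

(re-executing from step 2 with the substitution; state before step 2: [4, 8, 93])
2 | SWAP | [4, 93, 8]
3 | SUB | [4, 85]
4 | DROP | [4]
5 | PUSH 93 | [4, 93]
6 | DUP | [4, 93, 93]
7 | SWAP | [4, 93, 93]
8 | DUP | [4, 93, 93, 93]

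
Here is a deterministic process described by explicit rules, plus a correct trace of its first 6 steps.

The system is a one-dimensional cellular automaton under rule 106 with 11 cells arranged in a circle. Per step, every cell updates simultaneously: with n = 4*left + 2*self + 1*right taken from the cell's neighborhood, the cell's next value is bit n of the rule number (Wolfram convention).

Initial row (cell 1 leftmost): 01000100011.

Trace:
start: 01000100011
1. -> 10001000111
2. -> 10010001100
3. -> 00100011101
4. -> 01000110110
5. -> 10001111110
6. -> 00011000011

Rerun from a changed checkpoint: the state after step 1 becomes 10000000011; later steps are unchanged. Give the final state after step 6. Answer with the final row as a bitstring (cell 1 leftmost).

state after step 1 := 10000000011
2. -> 10000000110
3. -> 00000001111
4. -> 00000011001
5. -> 00000111010
6. -> 00001101100

00001101100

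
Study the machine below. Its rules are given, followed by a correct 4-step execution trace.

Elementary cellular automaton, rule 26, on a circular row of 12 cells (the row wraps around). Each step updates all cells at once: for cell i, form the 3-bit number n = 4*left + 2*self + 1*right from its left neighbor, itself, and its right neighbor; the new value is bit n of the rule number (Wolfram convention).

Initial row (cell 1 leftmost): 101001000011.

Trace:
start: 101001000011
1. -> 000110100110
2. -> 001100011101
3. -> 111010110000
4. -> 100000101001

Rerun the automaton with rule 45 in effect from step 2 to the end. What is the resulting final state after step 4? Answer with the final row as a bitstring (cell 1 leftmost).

(re-executing steps 2..4 under rule 45; state before step 2: 000110100110)
2. -> 110101100100
3. -> 101111000100
4. -> 111000010100

111000010100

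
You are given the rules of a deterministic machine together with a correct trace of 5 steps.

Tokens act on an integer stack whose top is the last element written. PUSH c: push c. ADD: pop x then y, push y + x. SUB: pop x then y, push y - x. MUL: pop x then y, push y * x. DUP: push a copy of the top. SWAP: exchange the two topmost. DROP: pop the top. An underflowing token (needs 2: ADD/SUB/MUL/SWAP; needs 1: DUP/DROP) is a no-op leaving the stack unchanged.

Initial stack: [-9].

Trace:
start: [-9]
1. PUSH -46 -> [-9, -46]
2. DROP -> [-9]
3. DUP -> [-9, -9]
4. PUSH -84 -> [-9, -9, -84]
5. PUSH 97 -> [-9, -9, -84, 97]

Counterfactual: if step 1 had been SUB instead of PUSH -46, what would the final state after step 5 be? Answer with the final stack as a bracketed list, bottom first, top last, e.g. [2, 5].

(re-executing from step 1 with the substitution; state before step 1: [-9])
1. SUB -> [-9]
2. DROP -> []
3. DUP -> []
4. PUSH -84 -> [-84]
5. PUSH 97 -> [-84, 97]

[-84, 97]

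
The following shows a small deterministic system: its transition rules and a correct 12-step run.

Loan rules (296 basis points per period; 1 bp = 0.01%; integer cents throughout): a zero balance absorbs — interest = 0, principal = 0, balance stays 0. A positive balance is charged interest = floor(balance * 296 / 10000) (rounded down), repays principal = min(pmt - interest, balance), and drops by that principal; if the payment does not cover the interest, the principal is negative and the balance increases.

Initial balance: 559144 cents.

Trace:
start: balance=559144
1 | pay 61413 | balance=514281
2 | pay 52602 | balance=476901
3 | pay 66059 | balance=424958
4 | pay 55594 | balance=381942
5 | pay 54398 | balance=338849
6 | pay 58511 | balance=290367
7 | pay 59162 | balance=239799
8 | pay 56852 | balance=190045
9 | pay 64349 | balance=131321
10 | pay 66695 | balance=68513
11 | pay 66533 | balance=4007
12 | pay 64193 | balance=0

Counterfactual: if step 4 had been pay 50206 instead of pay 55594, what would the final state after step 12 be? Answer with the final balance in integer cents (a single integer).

(re-executing from step 4 with the substitution; state before step 4: balance=424958)
4 | pay 50206 | balance=387330
5 | pay 54398 | balance=344396
6 | pay 58511 | balance=296079
7 | pay 59162 | balance=245680
8 | pay 56852 | balance=196100
9 | pay 64349 | balance=137555
10 | pay 66695 | balance=74931
11 | pay 66533 | balance=10615
12 | pay 64193 | balance=0

0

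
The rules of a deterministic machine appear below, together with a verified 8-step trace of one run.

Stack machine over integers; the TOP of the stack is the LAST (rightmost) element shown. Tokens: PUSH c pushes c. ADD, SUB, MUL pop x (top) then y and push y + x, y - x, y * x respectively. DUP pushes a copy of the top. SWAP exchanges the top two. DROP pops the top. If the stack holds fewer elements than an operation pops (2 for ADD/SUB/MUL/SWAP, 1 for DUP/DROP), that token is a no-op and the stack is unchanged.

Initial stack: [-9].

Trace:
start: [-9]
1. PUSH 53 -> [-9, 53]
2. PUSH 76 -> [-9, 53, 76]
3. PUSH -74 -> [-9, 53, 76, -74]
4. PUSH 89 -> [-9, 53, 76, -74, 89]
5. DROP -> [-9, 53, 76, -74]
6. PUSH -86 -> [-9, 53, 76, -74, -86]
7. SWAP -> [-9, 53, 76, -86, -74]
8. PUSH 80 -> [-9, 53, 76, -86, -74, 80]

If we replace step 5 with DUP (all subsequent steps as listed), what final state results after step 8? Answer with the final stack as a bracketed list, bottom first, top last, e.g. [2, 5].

[-9, 53, 76, -74, 89, -86, 89, 80]

(re-executing from step 5 with the substitution; state before step 5: [-9, 53, 76, -74, 89])
5. DUP -> [-9, 53, 76, -74, 89, 89]
6. PUSH -86 -> [-9, 53, 76, -74, 89, 89, -86]
7. SWAP -> [-9, 53, 76, -74, 89, -86, 89]
8. PUSH 80 -> [-9, 53, 76, -74, 89, -86, 89, 80]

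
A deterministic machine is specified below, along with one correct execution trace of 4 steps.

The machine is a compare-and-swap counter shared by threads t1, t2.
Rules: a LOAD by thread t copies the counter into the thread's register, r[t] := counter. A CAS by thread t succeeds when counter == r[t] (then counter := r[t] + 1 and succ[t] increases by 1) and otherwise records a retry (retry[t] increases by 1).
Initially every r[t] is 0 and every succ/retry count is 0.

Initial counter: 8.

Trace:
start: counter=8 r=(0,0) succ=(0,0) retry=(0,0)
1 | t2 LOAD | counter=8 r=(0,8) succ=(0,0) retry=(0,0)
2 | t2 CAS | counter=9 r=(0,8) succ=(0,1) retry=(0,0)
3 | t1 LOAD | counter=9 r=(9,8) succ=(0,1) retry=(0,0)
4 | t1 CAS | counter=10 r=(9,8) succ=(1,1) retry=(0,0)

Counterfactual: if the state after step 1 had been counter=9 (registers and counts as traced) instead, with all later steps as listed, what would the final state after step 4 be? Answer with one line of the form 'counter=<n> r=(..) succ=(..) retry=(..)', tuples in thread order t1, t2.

state after step 1 := counter=9 r=(0,8) succ=(0,0) retry=(0,0)
2 | t2 CAS | counter=9 r=(0,8) succ=(0,0) retry=(0,1)
3 | t1 LOAD | counter=9 r=(9,8) succ=(0,0) retry=(0,1)
4 | t1 CAS | counter=10 r=(9,8) succ=(1,0) retry=(0,1)

counter=10 r=(9,8) succ=(1,0) retry=(0,1)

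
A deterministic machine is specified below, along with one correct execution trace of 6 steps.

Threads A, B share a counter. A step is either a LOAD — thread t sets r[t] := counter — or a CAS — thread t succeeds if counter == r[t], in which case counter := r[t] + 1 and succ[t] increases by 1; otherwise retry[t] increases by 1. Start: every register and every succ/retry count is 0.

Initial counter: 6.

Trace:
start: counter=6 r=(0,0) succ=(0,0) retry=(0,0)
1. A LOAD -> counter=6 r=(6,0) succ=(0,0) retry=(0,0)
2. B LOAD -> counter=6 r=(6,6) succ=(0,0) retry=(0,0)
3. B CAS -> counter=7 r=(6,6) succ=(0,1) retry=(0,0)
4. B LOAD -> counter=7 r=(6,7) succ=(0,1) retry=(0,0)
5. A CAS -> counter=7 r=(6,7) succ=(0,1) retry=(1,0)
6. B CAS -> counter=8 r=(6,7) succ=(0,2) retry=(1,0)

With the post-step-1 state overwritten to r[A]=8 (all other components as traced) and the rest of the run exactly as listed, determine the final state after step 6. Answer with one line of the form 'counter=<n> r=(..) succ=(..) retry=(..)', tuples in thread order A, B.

counter=8 r=(8,7) succ=(0,2) retry=(1,0)

state after step 1 := counter=6 r=(8,0) succ=(0,0) retry=(0,0)
2. B LOAD -> counter=6 r=(8,6) succ=(0,0) retry=(0,0)
3. B CAS -> counter=7 r=(8,6) succ=(0,1) retry=(0,0)
4. B LOAD -> counter=7 r=(8,7) succ=(0,1) retry=(0,0)
5. A CAS -> counter=7 r=(8,7) succ=(0,1) retry=(1,0)
6. B CAS -> counter=8 r=(8,7) succ=(0,2) retry=(1,0)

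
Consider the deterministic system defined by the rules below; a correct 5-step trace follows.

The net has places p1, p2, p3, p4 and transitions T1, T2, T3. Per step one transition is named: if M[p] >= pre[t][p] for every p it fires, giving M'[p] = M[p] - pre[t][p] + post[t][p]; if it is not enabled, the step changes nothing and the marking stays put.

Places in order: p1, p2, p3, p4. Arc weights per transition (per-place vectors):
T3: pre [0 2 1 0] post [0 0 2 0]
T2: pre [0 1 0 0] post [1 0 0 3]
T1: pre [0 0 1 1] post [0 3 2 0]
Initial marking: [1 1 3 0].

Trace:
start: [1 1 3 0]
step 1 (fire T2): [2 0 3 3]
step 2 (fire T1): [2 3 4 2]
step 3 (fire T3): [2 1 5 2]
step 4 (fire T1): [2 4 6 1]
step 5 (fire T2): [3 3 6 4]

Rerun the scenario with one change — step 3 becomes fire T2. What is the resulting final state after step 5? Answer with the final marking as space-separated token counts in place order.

(re-executing from step 3 with the substitution; state before step 3: [2 3 4 2])
step 3 (fire T2): [3 2 4 5]
step 4 (fire T1): [3 5 5 4]
step 5 (fire T2): [4 4 5 7]

4 4 5 7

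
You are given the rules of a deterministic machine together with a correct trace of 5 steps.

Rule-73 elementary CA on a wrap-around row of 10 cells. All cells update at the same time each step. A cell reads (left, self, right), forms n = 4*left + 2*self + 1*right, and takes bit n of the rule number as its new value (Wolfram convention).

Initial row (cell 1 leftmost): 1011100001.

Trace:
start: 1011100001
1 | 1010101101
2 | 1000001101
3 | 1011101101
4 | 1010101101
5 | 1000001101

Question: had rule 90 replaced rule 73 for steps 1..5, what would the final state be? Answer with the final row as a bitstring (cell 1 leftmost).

(re-executing steps 1..5 under rule 90; state before step 1: 1011100001)
1 | 1010110011
2 | 1000111110
3 | 0101100010
4 | 1001110101
5 | 1111010001

1111010001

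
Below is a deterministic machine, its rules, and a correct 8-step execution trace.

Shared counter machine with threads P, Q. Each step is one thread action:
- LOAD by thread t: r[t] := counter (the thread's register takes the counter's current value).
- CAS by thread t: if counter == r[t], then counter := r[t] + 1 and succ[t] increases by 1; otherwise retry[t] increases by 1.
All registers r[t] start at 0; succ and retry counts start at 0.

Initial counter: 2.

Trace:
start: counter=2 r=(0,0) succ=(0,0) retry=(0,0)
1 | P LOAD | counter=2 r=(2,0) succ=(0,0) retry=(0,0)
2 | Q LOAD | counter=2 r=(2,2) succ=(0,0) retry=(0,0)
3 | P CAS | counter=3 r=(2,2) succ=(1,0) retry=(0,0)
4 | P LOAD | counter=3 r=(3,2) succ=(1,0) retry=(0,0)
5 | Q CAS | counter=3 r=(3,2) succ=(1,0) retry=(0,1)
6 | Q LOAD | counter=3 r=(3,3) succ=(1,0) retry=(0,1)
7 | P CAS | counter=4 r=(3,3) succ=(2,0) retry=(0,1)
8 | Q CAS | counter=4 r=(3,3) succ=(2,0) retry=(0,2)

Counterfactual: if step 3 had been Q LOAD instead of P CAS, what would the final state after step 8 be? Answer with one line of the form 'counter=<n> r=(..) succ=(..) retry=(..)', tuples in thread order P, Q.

counter=4 r=(2,3) succ=(0,2) retry=(1,0)

(re-executing from step 3 with the substitution; state before step 3: counter=2 r=(2,2) succ=(0,0) retry=(0,0))
3 | Q LOAD | counter=2 r=(2,2) succ=(0,0) retry=(0,0)
4 | P LOAD | counter=2 r=(2,2) succ=(0,0) retry=(0,0)
5 | Q CAS | counter=3 r=(2,2) succ=(0,1) retry=(0,0)
6 | Q LOAD | counter=3 r=(2,3) succ=(0,1) retry=(0,0)
7 | P CAS | counter=3 r=(2,3) succ=(0,1) retry=(1,0)
8 | Q CAS | counter=4 r=(2,3) succ=(0,2) retry=(1,0)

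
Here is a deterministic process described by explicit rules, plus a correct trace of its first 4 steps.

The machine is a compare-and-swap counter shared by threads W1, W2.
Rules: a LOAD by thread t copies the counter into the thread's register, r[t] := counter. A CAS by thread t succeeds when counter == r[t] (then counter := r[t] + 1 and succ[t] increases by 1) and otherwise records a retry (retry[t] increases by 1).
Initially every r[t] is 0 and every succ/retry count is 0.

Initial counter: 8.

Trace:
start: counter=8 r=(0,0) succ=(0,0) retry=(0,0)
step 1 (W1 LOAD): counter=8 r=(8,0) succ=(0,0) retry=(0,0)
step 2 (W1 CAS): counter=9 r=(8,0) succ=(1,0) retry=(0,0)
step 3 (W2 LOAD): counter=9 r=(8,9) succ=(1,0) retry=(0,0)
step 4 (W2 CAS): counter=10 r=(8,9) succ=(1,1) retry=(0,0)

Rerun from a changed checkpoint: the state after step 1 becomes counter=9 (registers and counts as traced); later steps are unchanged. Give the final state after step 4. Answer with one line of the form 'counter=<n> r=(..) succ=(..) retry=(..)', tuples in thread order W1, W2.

state after step 1 := counter=9 r=(8,0) succ=(0,0) retry=(0,0)
step 2 (W1 CAS): counter=9 r=(8,0) succ=(0,0) retry=(1,0)
step 3 (W2 LOAD): counter=9 r=(8,9) succ=(0,0) retry=(1,0)
step 4 (W2 CAS): counter=10 r=(8,9) succ=(0,1) retry=(1,0)

counter=10 r=(8,9) succ=(0,1) retry=(1,0)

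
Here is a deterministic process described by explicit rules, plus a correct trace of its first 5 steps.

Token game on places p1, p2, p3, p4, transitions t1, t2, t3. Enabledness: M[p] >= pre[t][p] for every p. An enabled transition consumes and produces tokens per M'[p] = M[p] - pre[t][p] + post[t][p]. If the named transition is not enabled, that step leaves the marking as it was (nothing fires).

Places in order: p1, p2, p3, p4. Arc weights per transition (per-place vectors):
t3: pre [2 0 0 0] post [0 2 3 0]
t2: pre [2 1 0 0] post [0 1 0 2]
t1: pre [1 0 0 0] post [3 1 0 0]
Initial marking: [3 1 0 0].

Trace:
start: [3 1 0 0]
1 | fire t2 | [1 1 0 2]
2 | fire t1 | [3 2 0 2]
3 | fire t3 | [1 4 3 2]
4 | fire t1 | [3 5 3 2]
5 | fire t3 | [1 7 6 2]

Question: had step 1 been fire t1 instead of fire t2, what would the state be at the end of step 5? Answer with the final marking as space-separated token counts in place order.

(re-executing from step 1 with the substitution; state before step 1: [3 1 0 0])
1 | fire t1 | [5 2 0 0]
2 | fire t1 | [7 3 0 0]
3 | fire t3 | [5 5 3 0]
4 | fire t1 | [7 6 3 0]
5 | fire t3 | [5 8 6 0]

5 8 6 0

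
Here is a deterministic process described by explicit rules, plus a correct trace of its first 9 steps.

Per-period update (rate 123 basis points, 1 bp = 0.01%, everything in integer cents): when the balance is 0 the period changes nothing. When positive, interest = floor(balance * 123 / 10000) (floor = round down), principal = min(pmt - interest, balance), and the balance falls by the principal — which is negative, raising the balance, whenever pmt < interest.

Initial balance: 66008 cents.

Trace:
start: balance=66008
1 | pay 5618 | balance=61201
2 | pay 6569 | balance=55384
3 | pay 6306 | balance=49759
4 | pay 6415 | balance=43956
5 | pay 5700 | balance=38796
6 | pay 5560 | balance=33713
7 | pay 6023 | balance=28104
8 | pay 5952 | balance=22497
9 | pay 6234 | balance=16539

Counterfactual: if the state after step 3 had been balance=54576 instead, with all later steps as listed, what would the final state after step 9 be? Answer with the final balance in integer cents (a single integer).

21722

state after step 3 := balance=54576
4 | pay 6415 | balance=48832
5 | pay 5700 | balance=43732
6 | pay 5560 | balance=38709
7 | pay 6023 | balance=33162
8 | pay 5952 | balance=27617
9 | pay 6234 | balance=21722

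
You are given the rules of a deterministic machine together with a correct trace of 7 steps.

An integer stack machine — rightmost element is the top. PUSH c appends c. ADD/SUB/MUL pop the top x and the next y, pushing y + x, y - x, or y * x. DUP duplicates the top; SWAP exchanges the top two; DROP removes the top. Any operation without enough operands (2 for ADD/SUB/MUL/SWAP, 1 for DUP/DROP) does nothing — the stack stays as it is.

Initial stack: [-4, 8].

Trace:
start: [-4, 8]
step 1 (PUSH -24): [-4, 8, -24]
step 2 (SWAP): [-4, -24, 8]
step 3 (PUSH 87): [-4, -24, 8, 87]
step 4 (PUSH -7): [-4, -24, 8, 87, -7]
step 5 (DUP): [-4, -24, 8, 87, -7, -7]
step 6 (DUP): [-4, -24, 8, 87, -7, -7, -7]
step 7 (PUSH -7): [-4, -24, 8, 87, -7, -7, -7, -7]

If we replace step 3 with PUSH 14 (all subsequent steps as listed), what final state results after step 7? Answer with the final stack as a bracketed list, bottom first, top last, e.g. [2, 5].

[-4, -24, 8, 14, -7, -7, -7, -7]

(re-executing from step 3 with the substitution; state before step 3: [-4, -24, 8])
step 3 (PUSH 14): [-4, -24, 8, 14]
step 4 (PUSH -7): [-4, -24, 8, 14, -7]
step 5 (DUP): [-4, -24, 8, 14, -7, -7]
step 6 (DUP): [-4, -24, 8, 14, -7, -7, -7]
step 7 (PUSH -7): [-4, -24, 8, 14, -7, -7, -7, -7]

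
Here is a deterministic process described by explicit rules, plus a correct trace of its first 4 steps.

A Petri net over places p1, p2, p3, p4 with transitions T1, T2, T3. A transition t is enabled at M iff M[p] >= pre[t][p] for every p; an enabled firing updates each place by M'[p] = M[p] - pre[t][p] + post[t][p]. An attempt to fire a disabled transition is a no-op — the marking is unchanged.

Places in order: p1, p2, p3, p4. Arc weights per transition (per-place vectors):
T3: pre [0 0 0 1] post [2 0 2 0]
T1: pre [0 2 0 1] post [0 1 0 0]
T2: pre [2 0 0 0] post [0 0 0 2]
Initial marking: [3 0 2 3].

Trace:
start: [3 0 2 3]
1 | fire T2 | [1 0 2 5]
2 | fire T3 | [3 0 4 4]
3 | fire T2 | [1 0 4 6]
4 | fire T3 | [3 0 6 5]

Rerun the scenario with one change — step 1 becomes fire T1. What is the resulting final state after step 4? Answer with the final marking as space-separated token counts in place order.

(re-executing from step 1 with the substitution; state before step 1: [3 0 2 3])
1 | fire T1 | [3 0 2 3]
2 | fire T3 | [5 0 4 2]
3 | fire T2 | [3 0 4 4]
4 | fire T3 | [5 0 6 3]

5 0 6 3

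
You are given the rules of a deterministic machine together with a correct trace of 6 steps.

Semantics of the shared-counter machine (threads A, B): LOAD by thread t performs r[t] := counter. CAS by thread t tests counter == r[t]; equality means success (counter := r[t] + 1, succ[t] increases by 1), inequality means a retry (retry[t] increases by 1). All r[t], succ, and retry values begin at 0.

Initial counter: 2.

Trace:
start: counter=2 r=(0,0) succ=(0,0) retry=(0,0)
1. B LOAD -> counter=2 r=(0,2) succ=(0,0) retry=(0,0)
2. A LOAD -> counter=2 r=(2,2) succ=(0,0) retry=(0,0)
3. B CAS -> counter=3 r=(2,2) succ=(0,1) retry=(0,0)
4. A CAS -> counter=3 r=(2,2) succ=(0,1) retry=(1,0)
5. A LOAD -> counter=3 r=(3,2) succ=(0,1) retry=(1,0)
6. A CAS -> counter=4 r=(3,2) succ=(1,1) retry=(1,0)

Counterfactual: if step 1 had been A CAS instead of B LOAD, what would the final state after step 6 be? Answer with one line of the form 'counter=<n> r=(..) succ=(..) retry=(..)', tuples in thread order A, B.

(re-executing from step 1 with the substitution; state before step 1: counter=2 r=(0,0) succ=(0,0) retry=(0,0))
1. A CAS -> counter=2 r=(0,0) succ=(0,0) retry=(1,0)
2. A LOAD -> counter=2 r=(2,0) succ=(0,0) retry=(1,0)
3. B CAS -> counter=2 r=(2,0) succ=(0,0) retry=(1,1)
4. A CAS -> counter=3 r=(2,0) succ=(1,0) retry=(1,1)
5. A LOAD -> counter=3 r=(3,0) succ=(1,0) retry=(1,1)
6. A CAS -> counter=4 r=(3,0) succ=(2,0) retry=(1,1)

counter=4 r=(3,0) succ=(2,0) retry=(1,1)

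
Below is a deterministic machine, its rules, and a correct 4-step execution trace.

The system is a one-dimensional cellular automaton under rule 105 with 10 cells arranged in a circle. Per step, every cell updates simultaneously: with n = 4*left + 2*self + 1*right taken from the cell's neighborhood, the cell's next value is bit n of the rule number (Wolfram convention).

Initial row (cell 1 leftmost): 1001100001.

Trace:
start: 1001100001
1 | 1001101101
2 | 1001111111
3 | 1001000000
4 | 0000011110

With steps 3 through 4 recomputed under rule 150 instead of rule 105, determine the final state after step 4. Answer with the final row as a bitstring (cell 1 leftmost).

0000011110

(re-executing steps 3..4 under rule 150; state before step 3: 1001111111)
3 | 0110111111
4 | 0000011110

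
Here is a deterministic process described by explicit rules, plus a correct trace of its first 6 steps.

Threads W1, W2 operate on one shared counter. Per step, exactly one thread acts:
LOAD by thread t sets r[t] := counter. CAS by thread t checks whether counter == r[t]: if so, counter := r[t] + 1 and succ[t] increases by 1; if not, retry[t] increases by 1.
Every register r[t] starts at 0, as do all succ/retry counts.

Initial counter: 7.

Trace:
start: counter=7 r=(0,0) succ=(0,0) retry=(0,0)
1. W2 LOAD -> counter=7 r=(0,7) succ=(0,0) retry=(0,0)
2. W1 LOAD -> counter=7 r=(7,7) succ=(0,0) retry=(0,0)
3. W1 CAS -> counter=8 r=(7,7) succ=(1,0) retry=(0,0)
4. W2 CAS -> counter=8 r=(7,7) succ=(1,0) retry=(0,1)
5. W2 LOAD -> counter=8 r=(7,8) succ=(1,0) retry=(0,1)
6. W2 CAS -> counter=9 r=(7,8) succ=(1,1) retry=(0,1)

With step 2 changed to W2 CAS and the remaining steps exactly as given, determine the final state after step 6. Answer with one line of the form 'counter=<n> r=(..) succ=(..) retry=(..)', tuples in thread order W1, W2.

counter=9 r=(0,8) succ=(0,2) retry=(1,1)

(re-executing from step 2 with the substitution; state before step 2: counter=7 r=(0,7) succ=(0,0) retry=(0,0))
2. W2 CAS -> counter=8 r=(0,7) succ=(0,1) retry=(0,0)
3. W1 CAS -> counter=8 r=(0,7) succ=(0,1) retry=(1,0)
4. W2 CAS -> counter=8 r=(0,7) succ=(0,1) retry=(1,1)
5. W2 LOAD -> counter=8 r=(0,8) succ=(0,1) retry=(1,1)
6. W2 CAS -> counter=9 r=(0,8) succ=(0,2) retry=(1,1)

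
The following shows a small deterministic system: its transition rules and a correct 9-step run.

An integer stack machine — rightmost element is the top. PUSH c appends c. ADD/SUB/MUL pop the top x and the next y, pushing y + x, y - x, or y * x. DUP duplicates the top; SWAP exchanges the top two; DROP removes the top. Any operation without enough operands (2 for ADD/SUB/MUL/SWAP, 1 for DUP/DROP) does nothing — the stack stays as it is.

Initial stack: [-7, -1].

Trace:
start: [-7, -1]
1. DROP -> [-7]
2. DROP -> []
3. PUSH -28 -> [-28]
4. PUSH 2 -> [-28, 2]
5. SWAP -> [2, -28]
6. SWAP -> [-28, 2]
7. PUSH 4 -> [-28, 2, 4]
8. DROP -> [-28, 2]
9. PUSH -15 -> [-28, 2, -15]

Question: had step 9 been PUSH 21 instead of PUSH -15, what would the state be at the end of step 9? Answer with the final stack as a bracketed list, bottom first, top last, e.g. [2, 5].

(re-executing from step 9 with the substitution; state before step 9: [-28, 2])
9. PUSH 21 -> [-28, 2, 21]

[-28, 2, 21]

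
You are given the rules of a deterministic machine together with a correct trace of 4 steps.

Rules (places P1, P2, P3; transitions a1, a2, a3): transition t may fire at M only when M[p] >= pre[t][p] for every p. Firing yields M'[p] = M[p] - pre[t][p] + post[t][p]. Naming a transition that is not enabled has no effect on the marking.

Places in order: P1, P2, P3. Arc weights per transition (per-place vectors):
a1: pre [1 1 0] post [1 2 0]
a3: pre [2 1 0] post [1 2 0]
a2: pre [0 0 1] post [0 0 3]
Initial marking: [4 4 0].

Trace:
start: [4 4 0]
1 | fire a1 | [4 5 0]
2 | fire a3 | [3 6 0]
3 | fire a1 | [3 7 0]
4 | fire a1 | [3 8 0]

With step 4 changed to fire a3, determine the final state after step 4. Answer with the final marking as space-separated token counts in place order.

(re-executing from step 4 with the substitution; state before step 4: [3 7 0])
4 | fire a3 | [2 8 0]

2 8 0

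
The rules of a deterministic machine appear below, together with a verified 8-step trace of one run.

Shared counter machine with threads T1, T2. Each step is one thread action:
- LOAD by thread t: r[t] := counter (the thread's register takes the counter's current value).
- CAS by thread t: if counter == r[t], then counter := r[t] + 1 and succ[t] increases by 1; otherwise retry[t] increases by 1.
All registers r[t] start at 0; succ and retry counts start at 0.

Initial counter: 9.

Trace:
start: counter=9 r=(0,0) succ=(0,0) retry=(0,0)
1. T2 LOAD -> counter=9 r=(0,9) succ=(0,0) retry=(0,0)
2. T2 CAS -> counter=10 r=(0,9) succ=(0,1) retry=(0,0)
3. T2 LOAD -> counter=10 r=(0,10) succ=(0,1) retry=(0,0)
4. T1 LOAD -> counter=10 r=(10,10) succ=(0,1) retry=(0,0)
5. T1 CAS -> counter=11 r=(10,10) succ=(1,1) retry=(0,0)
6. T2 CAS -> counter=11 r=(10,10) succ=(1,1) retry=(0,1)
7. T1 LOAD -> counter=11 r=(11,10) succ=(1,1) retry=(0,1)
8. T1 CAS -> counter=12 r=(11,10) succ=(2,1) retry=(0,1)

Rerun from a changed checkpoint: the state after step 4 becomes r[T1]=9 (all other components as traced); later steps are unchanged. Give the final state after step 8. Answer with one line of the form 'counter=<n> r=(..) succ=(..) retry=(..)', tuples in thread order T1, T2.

counter=12 r=(11,10) succ=(1,2) retry=(1,0)

state after step 4 := counter=10 r=(9,10) succ=(0,1) retry=(0,0)
5. T1 CAS -> counter=10 r=(9,10) succ=(0,1) retry=(1,0)
6. T2 CAS -> counter=11 r=(9,10) succ=(0,2) retry=(1,0)
7. T1 LOAD -> counter=11 r=(11,10) succ=(0,2) retry=(1,0)
8. T1 CAS -> counter=12 r=(11,10) succ=(1,2) retry=(1,0)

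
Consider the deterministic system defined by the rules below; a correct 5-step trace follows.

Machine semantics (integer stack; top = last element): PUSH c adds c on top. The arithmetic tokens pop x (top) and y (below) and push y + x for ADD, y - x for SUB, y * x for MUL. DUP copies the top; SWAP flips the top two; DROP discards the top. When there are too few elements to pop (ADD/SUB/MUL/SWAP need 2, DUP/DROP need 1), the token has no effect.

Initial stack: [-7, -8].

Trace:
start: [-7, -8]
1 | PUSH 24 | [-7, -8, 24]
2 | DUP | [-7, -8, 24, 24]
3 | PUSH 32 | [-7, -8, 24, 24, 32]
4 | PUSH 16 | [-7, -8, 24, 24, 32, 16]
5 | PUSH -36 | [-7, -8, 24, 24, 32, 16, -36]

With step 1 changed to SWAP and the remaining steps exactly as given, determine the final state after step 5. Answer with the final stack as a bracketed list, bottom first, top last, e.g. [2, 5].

[-8, -7, -7, 32, 16, -36]

(re-executing from step 1 with the substitution; state before step 1: [-7, -8])
1 | SWAP | [-8, -7]
2 | DUP | [-8, -7, -7]
3 | PUSH 32 | [-8, -7, -7, 32]
4 | PUSH 16 | [-8, -7, -7, 32, 16]
5 | PUSH -36 | [-8, -7, -7, 32, 16, -36]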